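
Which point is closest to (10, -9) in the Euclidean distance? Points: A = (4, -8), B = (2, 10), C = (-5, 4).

Distances: d(A) ≈ 6.0828, d(B) ≈ 20.6155, d(C) ≈ 19.8494. Nearest: A = (4, -8) with distance 6.0828.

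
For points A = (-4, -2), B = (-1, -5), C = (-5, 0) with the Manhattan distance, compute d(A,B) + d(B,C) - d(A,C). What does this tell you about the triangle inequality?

d(A,B) = 3 + 3 = 6, d(B,C) = 4 + 5 = 9, d(A,C) = 1 + 2 = 3.
d(A,B) + d(B,C) - d(A,C) = 6 + 9 - 3 = 15 - 3 = 12. This is ≥ 0, so the triangle inequality holds for these points.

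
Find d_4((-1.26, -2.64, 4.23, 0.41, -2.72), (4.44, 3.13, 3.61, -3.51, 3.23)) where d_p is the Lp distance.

(Σ|x_i - y_i|^4)^(1/4) = (|-1.26 - 4.44|^4 + |-2.64 - 3.13|^4 + |4.23 - 3.61|^4 + |0.41 - (-3.51)|^4 + |-2.72 - 3.23|^4)^(1/4)
= (5.7^4 + 5.77^4 + 0.62^4 + 3.92^4 + 5.95^4)^(1/4) ≈ (1055.6001 + 1108.4172 + 0.1478 + 236.1262 + 1253.337)^(1/4) = (3653.6283)^(1/4) ≈ 7.7747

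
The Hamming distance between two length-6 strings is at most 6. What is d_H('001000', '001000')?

Differing positions: none. Hamming distance = 0. The maximum possible Hamming distance for length-6 strings is 6, so d_H/6 = 0/6 = 0.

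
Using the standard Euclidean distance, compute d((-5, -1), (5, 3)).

(Σ|x_i - y_i|^2)^(1/2) = (|-5 - 5|^2 + |-1 - 3|^2)^(1/2)
= (10^2 + 4^2)^(1/2) = (100 + 16)^(1/2) = (116)^(1/2) ≈ 10.7703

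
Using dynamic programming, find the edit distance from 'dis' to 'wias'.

Let D[i][j] be the edit distance between the first i characters of 'dis' and the first j characters of 'wias', with D[i][0] = i, D[0][j] = j, and D[i][j] = D[i-1][j-1] if the characters match, else 1 + min(D[i-1][j], D[i][j-1], D[i-1][j-1]). Filling the table (rows: prefixes of 'dis', columns: prefixes of 'wias'):
     ε  w  i  a  s
  ε  0  1  2  3  4
  d  1  1  2  3  4
  i  2  2  1  2  3
  s  3  3  2  2  2
The bottom-right entry gives D[3][4] = 2, so no sequence of fewer than 2 edits works. Backtracking through the table gives one optimal edit sequence (2 edits):
  dis → wis (sub d→w @1)
  wis → wias (ins a @3)
Edit distance = 2.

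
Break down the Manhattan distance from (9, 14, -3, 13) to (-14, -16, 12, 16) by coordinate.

Σ|x_i - y_i| = |9 - (-14)| + |14 - (-16)| + |-3 - 12| + |13 - 16| = 23 + 30 + 15 + 3 = 71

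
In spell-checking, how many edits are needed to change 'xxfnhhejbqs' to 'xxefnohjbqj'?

Let D[i][j] be the edit distance between the first i characters of 'xxfnhhejbqs' and the first j characters of 'xxefnohjbqj', with D[i][0] = i, D[0][j] = j, and D[i][j] = D[i-1][j-1] if the characters match, else 1 + min(D[i-1][j], D[i][j-1], D[i-1][j-1]). Filling the table (rows: prefixes of 'xxfnhhejbqs', columns: prefixes of 'xxefnohjbqj'):
     ε  x  x  e  f  n  o  h  j  b  q  j
  ε  0  1  2  3  4  5  6  7  8  9 10 11
  x  1  0  1  2  3  4  5  6  7  8  9 10
  x  2  1  0  1  2  3  4  5  6  7  8  9
  f  3  2  1  1  1  2  3  4  5  6  7  8
  n  4  3  2  2  2  1  2  3  4  5  6  7
  h  5  4  3  3  3  2  2  2  3  4  5  6
  h  6  5  4  4  4  3  3  2  3  4  5  6
  e  7  6  5  4  5  4  4  3  3  4  5  6
  j  8  7  6  5  5  5  5  4  3  4  5  5
  b  9  8  7  6  6  6  6  5  4  3  4  5
  q 10  9  8  7  7  7  7  6  5  4  3  4
  s 11 10  9  8  8  8  8  7  6  5  4  4
The bottom-right entry gives D[11][11] = 4, so no sequence of fewer than 4 edits works. Backtracking through the table gives one optimal edit sequence (4 edits):
  xxfnhhejbqs → xxefnhhejbqs (ins e @3)
  xxefnhhejbqs → xxefnohejbqs (sub h→o @6)
  xxefnohejbqs → xxefnohjbqs (del e @8)
  xxefnohjbqs → xxefnohjbqj (sub s→j @11)
Edit distance = 4.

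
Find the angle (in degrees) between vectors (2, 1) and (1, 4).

With u = (2, 1), v = (1, 4):
u·v = 2·1 + 1·4 = 2 + 4 = 6.
|u| = √(2² + 1²) = √5, |v| = √(1² + 4²) = √17, so |u||v| = √(5·17) = √85.
cos θ = (u·v)/(|u||v|) = 6/√85 ≈ 0.650791
θ = arccos(0.650791) ≈ 49.4°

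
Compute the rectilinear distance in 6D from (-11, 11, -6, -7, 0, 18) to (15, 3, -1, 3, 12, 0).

Σ|x_i - y_i| = |-11 - 15| + |11 - 3| + |-6 - (-1)| + |-7 - 3| + |0 - 12| + |18 - 0| = 26 + 8 + 5 + 10 + 12 + 18 = 79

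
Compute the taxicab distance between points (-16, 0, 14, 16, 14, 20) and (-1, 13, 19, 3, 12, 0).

Σ|x_i - y_i| = |-16 - (-1)| + |0 - 13| + |14 - 19| + |16 - 3| + |14 - 12| + |20 - 0| = 15 + 13 + 5 + 13 + 2 + 20 = 68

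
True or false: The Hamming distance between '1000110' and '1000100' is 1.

Differing positions: 6. Hamming distance = 1, so the claim is true.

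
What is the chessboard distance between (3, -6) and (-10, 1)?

max(|x_i - y_i|) = max(|3 - (-10)|, |-6 - 1|) = max(13, 7) = 13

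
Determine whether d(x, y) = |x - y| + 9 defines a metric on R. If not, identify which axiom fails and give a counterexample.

No. d fails identity of indiscernibles (specifically d(x,x) = 0): d(2, 2) = |2 - 2| + 9 = 0 + 9 = 9 ≠ 0.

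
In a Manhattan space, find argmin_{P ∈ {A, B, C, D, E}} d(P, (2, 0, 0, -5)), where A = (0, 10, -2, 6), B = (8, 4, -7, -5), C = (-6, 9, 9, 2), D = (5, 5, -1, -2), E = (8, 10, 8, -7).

Distances: d(A) = 25, d(B) = 17, d(C) = 33, d(D) = 12, d(E) = 26. Nearest: D = (5, 5, -1, -2) with distance 12.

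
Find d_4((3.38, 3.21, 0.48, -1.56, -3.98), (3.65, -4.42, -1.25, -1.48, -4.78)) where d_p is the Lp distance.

(Σ|x_i - y_i|^4)^(1/4) = (|3.38 - 3.65|^4 + |3.21 - (-4.42)|^4 + |0.48 - (-1.25)|^4 + |-1.56 - (-1.48)|^4 + |-3.98 - (-4.78)|^4)^(1/4)
= (0.27^4 + 7.63^4 + 1.73^4 + 0.08^4 + 0.8^4)^(1/4) ≈ (0.0053 + 3389.2074 + 8.9575 + 0 + 0.4096)^(1/4) = (3398.5798)^(1/4) ≈ 7.6353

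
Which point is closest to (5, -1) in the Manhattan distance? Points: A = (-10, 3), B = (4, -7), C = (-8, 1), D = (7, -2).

Distances: d(A) = 19, d(B) = 7, d(C) = 15, d(D) = 3. Nearest: D = (7, -2) with distance 3.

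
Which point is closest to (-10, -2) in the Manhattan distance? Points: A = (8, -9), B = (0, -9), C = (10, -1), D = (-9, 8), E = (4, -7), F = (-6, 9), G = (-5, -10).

Distances: d(A) = 25, d(B) = 17, d(C) = 21, d(D) = 11, d(E) = 19, d(F) = 15, d(G) = 13. Nearest: D = (-9, 8) with distance 11.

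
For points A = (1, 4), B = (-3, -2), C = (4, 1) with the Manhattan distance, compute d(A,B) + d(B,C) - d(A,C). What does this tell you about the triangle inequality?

d(A,B) = 4 + 6 = 10, d(B,C) = 7 + 3 = 10, d(A,C) = 3 + 3 = 6.
d(A,B) + d(B,C) - d(A,C) = 10 + 10 - 6 = 20 - 6 = 14. This is ≥ 0, so the triangle inequality holds for these points.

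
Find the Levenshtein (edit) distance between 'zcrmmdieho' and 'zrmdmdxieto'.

Let D[i][j] be the edit distance between the first i characters of 'zcrmmdieho' and the first j characters of 'zrmdmdxieto', with D[i][0] = i, D[0][j] = j, and D[i][j] = D[i-1][j-1] if the characters match, else 1 + min(D[i-1][j], D[i][j-1], D[i-1][j-1]). Filling the table (rows: prefixes of 'zcrmmdieho', columns: prefixes of 'zrmdmdxieto'):
     ε  z  r  m  d  m  d  x  i  e  t  o
  ε  0  1  2  3  4  5  6  7  8  9 10 11
  z  1  0  1  2  3  4  5  6  7  8  9 10
  c  2  1  1  2  3  4  5  6  7  8  9 10
  r  3  2  1  2  3  4  5  6  7  8  9 10
  m  4  3  2  1  2  3  4  5  6  7  8  9
  m  5  4  3  2  2  2  3  4  5  6  7  8
  d  6  5  4  3  2  3  2  3  4  5  6  7
  i  7  6  5  4  3  3  3  3  3  4  5  6
  e  8  7  6  5  4  4  4  4  4  3  4  5
  h  9  8  7  6  5  5  5  5  5  4  4  5
  o 10  9  8  7  6  6  6  6  6  5  5  4
The bottom-right entry gives D[10][11] = 4, so no sequence of fewer than 4 edits works. Backtracking through the table gives one optimal edit sequence (4 edits):
  zcrmmdieho → zrmmdieho (del c @2)
  zrmmdieho → zrmdmdieho (ins d @4)
  zrmdmdieho → zrmdmdxieho (ins x @7)
  zrmdmdxieho → zrmdmdxieto (sub h→t @10)
Edit distance = 4.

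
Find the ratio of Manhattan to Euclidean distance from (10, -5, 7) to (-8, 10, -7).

L1 = |10 - (-8)| + |-5 - 10| + |7 - (-7)| = 18 + 15 + 14 = 47
L2 = √(18² + 15² + 14²) = √745 ≈ 27.2947
L1 ≥ L2 always (equality iff movement is along one axis); L1 > L2 here.
Ratio L1/L2 = 47/√745 ≈ 1.7219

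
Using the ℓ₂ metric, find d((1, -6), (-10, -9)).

√(Σ(x_i - y_i)²) = √((1 - (-10))² + (-6 - (-9))²)
= √(11² + 3²) = √(121 + 9) = √130 ≈ 11.4018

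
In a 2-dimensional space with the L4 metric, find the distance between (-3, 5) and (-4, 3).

(Σ|x_i - y_i|^4)^(1/4) = (|-3 - (-4)|^4 + |5 - 3|^4)^(1/4)
= (1^4 + 2^4)^(1/4) = (1 + 16)^(1/4) = (17)^(1/4) ≈ 2.0305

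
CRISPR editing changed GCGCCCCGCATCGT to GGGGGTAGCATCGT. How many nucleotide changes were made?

Differing positions: 2, 4, 5, 6, 7. Hamming distance = 5.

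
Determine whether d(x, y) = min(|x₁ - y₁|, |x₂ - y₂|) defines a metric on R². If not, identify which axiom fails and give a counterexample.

No. d fails identity of indiscernibles: take x = (-2, 0) and y = (-2, 4). Then d(x,y) = min(|-2 - (-2)|, |0 - 4|) = min(0, 4) = 0, yet x ≠ y.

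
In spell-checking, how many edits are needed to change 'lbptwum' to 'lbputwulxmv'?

Let D[i][j] be the edit distance between the first i characters of 'lbptwum' and the first j characters of 'lbputwulxmv', with D[i][0] = i, D[0][j] = j, and D[i][j] = D[i-1][j-1] if the characters match, else 1 + min(D[i-1][j], D[i][j-1], D[i-1][j-1]). Filling the table (rows: prefixes of 'lbptwum', columns: prefixes of 'lbputwulxmv'):
     ε  l  b  p  u  t  w  u  l  x  m  v
  ε  0  1  2  3  4  5  6  7  8  9 10 11
  l  1  0  1  2  3  4  5  6  7  8  9 10
  b  2  1  0  1  2  3  4  5  6  7  8  9
  p  3  2  1  0  1  2  3  4  5  6  7  8
  t  4  3  2  1  1  1  2  3  4  5  6  7
  w  5  4  3  2  2  2  1  2  3  4  5  6
  u  6  5  4  3  2  3  2  1  2  3  4  5
  m  7  6  5  4  3  3  3  2  2  3  3  4
The bottom-right entry gives D[7][11] = 4, so no sequence of fewer than 4 edits works. Backtracking through the table gives one optimal edit sequence (4 edits):
  lbptwum → lbputwum (ins u @4)
  lbputwum → lbputwulm (ins l @8)
  lbputwulm → lbputwulxm (ins x @9)
  lbputwulxm → lbputwulxmv (ins v @11)
Edit distance = 4.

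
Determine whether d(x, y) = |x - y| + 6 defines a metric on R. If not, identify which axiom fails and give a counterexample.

No. d fails identity of indiscernibles (specifically d(x,x) = 0): d(-3, -3) = |-3 - (-3)| + 6 = 0 + 6 = 6 ≠ 0.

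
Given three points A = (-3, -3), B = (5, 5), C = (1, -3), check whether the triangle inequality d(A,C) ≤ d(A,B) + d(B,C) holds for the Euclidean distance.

d(A,B) = √(8² + 8²) = √128 ≈ 11.3137, d(B,C) = √(4² + 8²) = √80 ≈ 8.9443, d(A,C) = √(4² + 0²) = √16 = 4.
d(A,C) = 4 ≤ 11.3137 + 8.9443 = 20.258. Triangle inequality is satisfied.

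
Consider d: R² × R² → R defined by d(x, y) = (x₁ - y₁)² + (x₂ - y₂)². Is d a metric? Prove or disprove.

No. The squared Euclidean distance fails the triangle inequality. Counterexample: x = (0, 0), y = (2, 4), z = (4, 8). d(x,z) = 4² + 8² = 80, but d(x,y) + d(y,z) = (2² + 4²) + (2² + 4²) = 20 + 20 = 40. Since 80 > 40, the triangle inequality is violated. (Note: √d, the ordinary Euclidean distance, IS a metric.)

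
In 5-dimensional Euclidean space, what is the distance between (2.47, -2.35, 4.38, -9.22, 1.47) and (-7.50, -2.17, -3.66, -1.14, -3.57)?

√(Σ(x_i - y_i)²) = √((2.47 - (-7.5))² + (-2.35 - (-2.17))² + (4.38 - (-3.66))² + (-9.22 - (-1.14))² + (1.47 - (-3.57))²)
= √(9.97² + (-0.18)² + 8.04² + (-8.08)² + 5.04²) = √(99.4009 + 0.0324 + 64.6416 + 65.2864 + 25.4016) = √254.7629 ≈ 15.9613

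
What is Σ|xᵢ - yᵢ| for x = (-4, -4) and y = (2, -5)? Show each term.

Σ|x_i - y_i| = |-4 - 2| + |-4 - (-5)| = 6 + 1 = 7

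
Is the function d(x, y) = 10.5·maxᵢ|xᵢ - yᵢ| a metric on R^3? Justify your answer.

Yes. The L∞ (Chebyshev) norm induces a metric on R^3, and multiplying a metric by a positive constant 10.5 > 0 preserves all four axioms: non-negativity (10.5·||x-y|| ≥ 0), identity (10.5·||x-y|| = 0 ⟺ ||x-y|| = 0 ⟺ x = y), symmetry (||x-y|| = ||y-x||), and the triangle inequality (10.5·||x-z|| ≤ 10.5·||x-y|| + 10.5·||y-z||). So d is a metric.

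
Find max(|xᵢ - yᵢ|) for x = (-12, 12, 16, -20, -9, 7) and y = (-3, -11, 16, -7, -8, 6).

max(|x_i - y_i|) = max(|-12 - (-3)|, |12 - (-11)|, |16 - 16|, |-20 - (-7)|, |-9 - (-8)|, |7 - 6|) = max(9, 23, 0, 13, 1, 1) = 23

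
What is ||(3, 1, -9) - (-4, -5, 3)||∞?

max(|x_i - y_i|) = max(|3 - (-4)|, |1 - (-5)|, |-9 - 3|) = max(7, 6, 12) = 12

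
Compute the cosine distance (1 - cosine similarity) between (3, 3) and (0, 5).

With u = (3, 3), v = (0, 5):
u·v = 3·0 + 3·5 = 0 + 15 = 15.
|u| = √(3² + 3²) = √18, |v| = √(0² + 5²) = √25, so |u||v| = √(18·25) = √450.
cos θ = (u·v)/(|u||v|) = 15/√450 ≈ 0.7071
Cosine distance = 1 - cos θ ≈ 1 - 0.7071 = 0.2929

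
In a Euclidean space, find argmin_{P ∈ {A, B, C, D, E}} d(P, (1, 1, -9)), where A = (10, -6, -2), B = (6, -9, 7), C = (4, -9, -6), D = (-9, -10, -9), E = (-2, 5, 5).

Distances: d(A) ≈ 13.3791, d(B) ≈ 19.5192, d(C) ≈ 10.8628, d(D) ≈ 14.8661, d(E) ≈ 14.8661. Nearest: C = (4, -9, -6) with distance 10.8628.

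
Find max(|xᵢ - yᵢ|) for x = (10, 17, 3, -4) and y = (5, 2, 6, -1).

max(|x_i - y_i|) = max(|10 - 5|, |17 - 2|, |3 - 6|, |-4 - (-1)|) = max(5, 15, 3, 3) = 15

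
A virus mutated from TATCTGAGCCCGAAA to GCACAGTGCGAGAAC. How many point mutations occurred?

Differing positions: 1, 2, 3, 5, 7, 10, 11, 15. Hamming distance = 8.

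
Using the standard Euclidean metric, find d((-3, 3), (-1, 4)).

√(Σ(x_i - y_i)²) = √((-3 - (-1))² + (3 - 4)²)
= √((-2)² + (-1)²) = √(4 + 1) = √5 ≈ 2.2361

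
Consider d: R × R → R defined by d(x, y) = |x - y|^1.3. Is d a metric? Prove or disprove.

No. d(x,y) = |x-y|^1.3 fails the triangle inequality since p = 1.3 > 1. Counterexample: x = -3, y = 4, z = 9. d(x,z) = |-3 - 9|^1.3 = 12^1.3 ≈ 25.2892, but d(x,y) + d(y,z) = 7^1.3 + 5^1.3 ≈ 12.5495 + 8.1033 = 20.6528. Since 25.2892 > 20.6528, the triangle inequality is violated.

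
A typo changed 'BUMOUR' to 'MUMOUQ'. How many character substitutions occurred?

Differing positions: 1, 6. Hamming distance = 2.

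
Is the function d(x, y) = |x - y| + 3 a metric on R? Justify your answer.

No. d fails identity of indiscernibles (specifically d(x,x) = 0): d(-7, -7) = |-7 - (-7)| + 3 = 0 + 3 = 3 ≠ 0.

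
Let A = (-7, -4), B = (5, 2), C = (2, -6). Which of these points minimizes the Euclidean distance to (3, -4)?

Distances: d(A) = 10, d(B) ≈ 6.3246, d(C) ≈ 2.2361. Nearest: C = (2, -6) with distance 2.2361.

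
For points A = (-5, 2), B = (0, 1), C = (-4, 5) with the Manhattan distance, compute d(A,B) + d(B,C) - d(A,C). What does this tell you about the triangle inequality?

d(A,B) = 5 + 1 = 6, d(B,C) = 4 + 4 = 8, d(A,C) = 1 + 3 = 4.
d(A,B) + d(B,C) - d(A,C) = 6 + 8 - 4 = 14 - 4 = 10. This is ≥ 0, so the triangle inequality holds for these points.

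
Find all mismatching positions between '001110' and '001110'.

Differing positions: none. Hamming distance = 0.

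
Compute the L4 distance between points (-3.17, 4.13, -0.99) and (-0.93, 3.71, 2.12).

(Σ|x_i - y_i|^4)^(1/4) = (|-3.17 - (-0.93)|^4 + |4.13 - 3.71|^4 + |-0.99 - 2.12|^4)^(1/4)
= (2.24^4 + 0.42^4 + 3.11^4)^(1/4) ≈ (25.1763 + 0.0311 + 93.5495)^(1/4) = (118.7569)^(1/4) ≈ 3.3011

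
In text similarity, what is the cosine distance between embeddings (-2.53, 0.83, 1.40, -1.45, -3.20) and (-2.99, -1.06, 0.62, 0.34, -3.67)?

With u = (-2.53, 0.83, 1.40, -1.45, -3.20), v = (-2.99, -1.06, 0.62, 0.34, -3.67):
u·v = (-2.53)·(-2.99) + 0.83·(-1.06) + 1.4·0.62 + (-1.45)·0.34 + (-3.2)·(-3.67) = 7.5647 + (-0.8798) + 0.868 + (-0.493) + 11.744 = 18.8039.
|u| = √((-2.53)² + 0.83² + 1.4² + (-1.45)² + (-3.2)²) = √(6.4009 + 0.6889 + 1.96 + 2.1025 + 10.24) = √21.3923, |v| = √((-2.99)² + (-1.06)² + 0.62² + 0.34² + (-3.67)²) = √(8.9401 + 1.1236 + 0.3844 + 0.1156 + 13.4689) = √24.0326.
cos θ = (u·v)/(|u||v|) = 18.8039/(√21.3923·√24.0326) ≈ 0.8293
Cosine distance = 1 - cos θ ≈ 1 - 0.8293 = 0.1707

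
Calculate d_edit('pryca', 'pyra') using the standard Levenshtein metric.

Let D[i][j] be the edit distance between the first i characters of 'pryca' and the first j characters of 'pyra', with D[i][0] = i, D[0][j] = j, and D[i][j] = D[i-1][j-1] if the characters match, else 1 + min(D[i-1][j], D[i][j-1], D[i-1][j-1]). Filling the table (rows: prefixes of 'pryca', columns: prefixes of 'pyra'):
     ε  p  y  r  a
  ε  0  1  2  3  4
  p  1  0  1  2  3
  r  2  1  1  1  2
  y  3  2  1  2  2
  c  4  3  2  2  3
  a  5  4  3  3  2
The bottom-right entry gives D[5][4] = 2, so no sequence of fewer than 2 edits works. Backtracking through the table gives one optimal edit sequence (2 edits):
  pryca → pyca (del r @2)
  pyca → pyra (sub c→r @3)
Edit distance = 2.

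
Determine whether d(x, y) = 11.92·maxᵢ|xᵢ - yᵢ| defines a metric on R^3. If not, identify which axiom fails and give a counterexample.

Yes. The L∞ (Chebyshev) norm induces a metric on R^3, and multiplying a metric by a positive constant 11.92 > 0 preserves all four axioms: non-negativity (11.92·||x-y|| ≥ 0), identity (11.92·||x-y|| = 0 ⟺ ||x-y|| = 0 ⟺ x = y), symmetry (||x-y|| = ||y-x||), and the triangle inequality (11.92·||x-z|| ≤ 11.92·||x-y|| + 11.92·||y-z||). So d is a metric.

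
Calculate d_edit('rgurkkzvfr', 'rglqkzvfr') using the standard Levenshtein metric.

Let D[i][j] be the edit distance between the first i characters of 'rgurkkzvfr' and the first j characters of 'rglqkzvfr', with D[i][0] = i, D[0][j] = j, and D[i][j] = D[i-1][j-1] if the characters match, else 1 + min(D[i-1][j], D[i][j-1], D[i-1][j-1]). Filling the table (rows: prefixes of 'rgurkkzvfr', columns: prefixes of 'rglqkzvfr'):
     ε  r  g  l  q  k  z  v  f  r
  ε  0  1  2  3  4  5  6  7  8  9
  r  1  0  1  2  3  4  5  6  7  8
  g  2  1  0  1  2  3  4  5  6  7
  u  3  2  1  1  2  3  4  5  6  7
  r  4  3  2  2  2  3  4  5  6  6
  k  5  4  3  3  3  2  3  4  5  6
  k  6  5  4  4  4  3  3  4  5  6
  z  7  6  5  5  5  4  3  4  5  6
  v  8  7  6  6  6  5  4  3  4  5
  f  9  8  7  7  7  6  5  4  3  4
  r 10  9  8  8  8  7  6  5  4  3
The bottom-right entry gives D[10][9] = 3, so no sequence of fewer than 3 edits works. Backtracking through the table gives one optimal edit sequence (3 edits):
  rgurkkzvfr → rgrkkzvfr (del u @3)
  rgrkkzvfr → rglkkzvfr (sub r→l @3)
  rglkkzvfr → rglqkzvfr (sub k→q @4)
Edit distance = 3.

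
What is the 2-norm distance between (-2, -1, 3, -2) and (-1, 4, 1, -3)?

(Σ|x_i - y_i|^2)^(1/2) = (|-2 - (-1)|^2 + |-1 - 4|^2 + |3 - 1|^2 + |-2 - (-3)|^2)^(1/2)
= (1^2 + 5^2 + 2^2 + 1^2)^(1/2) = (1 + 25 + 4 + 1)^(1/2) = (31)^(1/2) ≈ 5.5678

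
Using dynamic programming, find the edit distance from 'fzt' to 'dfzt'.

Let D[i][j] be the edit distance between the first i characters of 'fzt' and the first j characters of 'dfzt', with D[i][0] = i, D[0][j] = j, and D[i][j] = D[i-1][j-1] if the characters match, else 1 + min(D[i-1][j], D[i][j-1], D[i-1][j-1]). Filling the table (rows: prefixes of 'fzt', columns: prefixes of 'dfzt'):
     ε  d  f  z  t
  ε  0  1  2  3  4
  f  1  1  1  2  3
  z  2  2  2  1  2
  t  3  3  3  2  1
The bottom-right entry gives D[3][4] = 1, so no sequence of fewer than 1 edit works. Backtracking through the table gives one optimal edit sequence (1 edit):
  fzt → dfzt (ins d @1)
Edit distance = 1.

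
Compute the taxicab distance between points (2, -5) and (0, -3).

Σ|x_i - y_i| = |2 - 0| + |-5 - (-3)| = 2 + 2 = 4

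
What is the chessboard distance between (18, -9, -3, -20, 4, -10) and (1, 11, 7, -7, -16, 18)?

max(|x_i - y_i|) = max(|18 - 1|, |-9 - 11|, |-3 - 7|, |-20 - (-7)|, |4 - (-16)|, |-10 - 18|) = max(17, 20, 10, 13, 20, 28) = 28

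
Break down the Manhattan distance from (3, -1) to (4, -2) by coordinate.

Σ|x_i - y_i| = |3 - 4| + |-1 - (-2)| = 1 + 1 = 2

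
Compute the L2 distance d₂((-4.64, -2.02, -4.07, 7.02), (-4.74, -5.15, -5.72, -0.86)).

√(Σ(x_i - y_i)²) = √((-4.64 - (-4.74))² + (-2.02 - (-5.15))² + (-4.07 - (-5.72))² + (7.02 - (-0.86))²)
= √(0.1² + 3.13² + 1.65² + 7.88²) = √(0.01 + 9.7969 + 2.7225 + 62.0944) = √74.6238 ≈ 8.6385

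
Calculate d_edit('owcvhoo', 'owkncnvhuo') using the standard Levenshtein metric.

Let D[i][j] be the edit distance between the first i characters of 'owcvhoo' and the first j characters of 'owkncnvhuo', with D[i][0] = i, D[0][j] = j, and D[i][j] = D[i-1][j-1] if the characters match, else 1 + min(D[i-1][j], D[i][j-1], D[i-1][j-1]). Filling the table (rows: prefixes of 'owcvhoo', columns: prefixes of 'owkncnvhuo'):
     ε  o  w  k  n  c  n  v  h  u  o
  ε  0  1  2  3  4  5  6  7  8  9 10
  o  1  0  1  2  3  4  5  6  7  8  9
  w  2  1  0  1  2  3  4  5  6  7  8
  c  3  2  1  1  2  2  3  4  5  6  7
  v  4  3  2  2  2  3  3  3  4  5  6
  h  5  4  3  3  3  3  4  4  3  4  5
  o  6  5  4  4  4  4  4  5  4  4  4
  o  7  6  5  5  5  5  5  5  5  5  4
The bottom-right entry gives D[7][10] = 4, so no sequence of fewer than 4 edits works. Backtracking through the table gives one optimal edit sequence (4 edits):
  owcvhoo → owkcvhoo (ins k @3)
  owkcvhoo → owkncvhoo (ins n @4)
  owkncvhoo → owkncnvhoo (ins n @6)
  owkncnvhoo → owkncnvhuo (sub o→u @9)
Edit distance = 4.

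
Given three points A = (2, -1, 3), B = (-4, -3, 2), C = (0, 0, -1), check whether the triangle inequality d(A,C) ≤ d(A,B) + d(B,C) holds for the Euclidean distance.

d(A,B) = √(6² + 2² + 1²) = √41 ≈ 6.4031, d(B,C) = √(4² + 3² + 3²) = √34 ≈ 5.831, d(A,C) = √(2² + 1² + 4²) = √21 ≈ 4.5826.
d(A,C) ≈ 4.5826 ≤ 6.4031 + 5.831 = 12.2341. Triangle inequality is satisfied.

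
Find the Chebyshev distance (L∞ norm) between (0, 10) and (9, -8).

max(|x_i - y_i|) = max(|0 - 9|, |10 - (-8)|) = max(9, 18) = 18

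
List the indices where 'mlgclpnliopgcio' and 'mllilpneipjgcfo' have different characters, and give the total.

Differing positions: 3, 4, 8, 10, 11, 14. Hamming distance = 6.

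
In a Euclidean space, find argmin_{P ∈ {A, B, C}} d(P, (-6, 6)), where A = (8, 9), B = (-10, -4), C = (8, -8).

Distances: d(A) ≈ 14.3178, d(B) ≈ 10.7703, d(C) ≈ 19.799. Nearest: B = (-10, -4) with distance 10.7703.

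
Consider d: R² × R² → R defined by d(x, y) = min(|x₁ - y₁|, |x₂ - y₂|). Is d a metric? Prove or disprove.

No. d fails identity of indiscernibles: take x = (-4, 0) and y = (-4, 8). Then d(x,y) = min(|-4 - (-4)|, |0 - 8|) = min(0, 8) = 0, yet x ≠ y.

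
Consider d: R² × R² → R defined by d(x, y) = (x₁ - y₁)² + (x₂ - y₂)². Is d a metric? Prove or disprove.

No. The squared Euclidean distance fails the triangle inequality. Counterexample: x = (0, 0), y = (4, 4), z = (8, 8). d(x,z) = 8² + 8² = 128, but d(x,y) + d(y,z) = (4² + 4²) + (4² + 4²) = 32 + 32 = 64. Since 128 > 64, the triangle inequality is violated. (Note: √d, the ordinary Euclidean distance, IS a metric.)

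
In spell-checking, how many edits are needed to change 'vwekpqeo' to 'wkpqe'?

Let D[i][j] be the edit distance between the first i characters of 'vwekpqeo' and the first j characters of 'wkpqe', with D[i][0] = i, D[0][j] = j, and D[i][j] = D[i-1][j-1] if the characters match, else 1 + min(D[i-1][j], D[i][j-1], D[i-1][j-1]). Filling the table (rows: prefixes of 'vwekpqeo', columns: prefixes of 'wkpqe'):
     ε  w  k  p  q  e
  ε  0  1  2  3  4  5
  v  1  1  2  3  4  5
  w  2  1  2  3  4  5
  e  3  2  2  3  4  4
  k  4  3  2  3  4  5
  p  5  4  3  2  3  4
  q  6  5  4  3  2  3
  e  7  6  5  4  3  2
  o  8  7  6  5  4  3
The bottom-right entry gives D[8][5] = 3, so no sequence of fewer than 3 edits works. Backtracking through the table gives one optimal edit sequence (3 edits):
  vwekpqeo → wekpqeo (del v @1)
  wekpqeo → wkpqeo (del e @2)
  wkpqeo → wkpqe (del o @6)
Edit distance = 3.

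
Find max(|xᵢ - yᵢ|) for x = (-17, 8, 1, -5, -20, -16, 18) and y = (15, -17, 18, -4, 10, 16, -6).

max(|x_i - y_i|) = max(|-17 - 15|, |8 - (-17)|, |1 - 18|, |-5 - (-4)|, |-20 - 10|, |-16 - 16|, |18 - (-6)|) = max(32, 25, 17, 1, 30, 32, 24) = 32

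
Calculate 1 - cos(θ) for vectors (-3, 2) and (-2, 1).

With u = (-3, 2), v = (-2, 1):
u·v = (-3)·(-2) + 2·1 = 6 + 2 = 8.
|u| = √((-3)² + 2²) = √13, |v| = √((-2)² + 1²) = √5, so |u||v| = √(13·5) = √65.
cos θ = (u·v)/(|u||v|) = 8/√65 ≈ 0.9923
Cosine distance = 1 - cos θ ≈ 1 - 0.9923 = 0.0077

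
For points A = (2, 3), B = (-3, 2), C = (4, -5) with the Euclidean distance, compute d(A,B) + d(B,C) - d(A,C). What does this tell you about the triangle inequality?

d(A,B) = √(5² + 1²) = √26 ≈ 5.099, d(B,C) = √(7² + 7²) = √98 ≈ 9.8995, d(A,C) = √(2² + 8²) = √68 ≈ 8.2462.
d(A,B) + d(B,C) - d(A,C) = 5.099 + 9.8995 - 8.2462 = 14.9985 - 8.2462 = 6.7523 (to 4 decimal places). This is ≥ 0, so the triangle inequality holds for these points.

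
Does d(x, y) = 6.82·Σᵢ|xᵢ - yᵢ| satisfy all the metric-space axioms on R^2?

Yes. The L1 (Manhattan) norm induces a metric on R^2, and multiplying a metric by a positive constant 6.82 > 0 preserves all four axioms: non-negativity (6.82·||x-y|| ≥ 0), identity (6.82·||x-y|| = 0 ⟺ ||x-y|| = 0 ⟺ x = y), symmetry (||x-y|| = ||y-x||), and the triangle inequality (6.82·||x-z|| ≤ 6.82·||x-y|| + 6.82·||y-z||). So d is a metric.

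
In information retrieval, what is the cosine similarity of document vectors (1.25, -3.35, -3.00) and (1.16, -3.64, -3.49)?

With u = (1.25, -3.35, -3.00), v = (1.16, -3.64, -3.49):
u·v = 1.25·1.16 + (-3.35)·(-3.64) + (-3)·(-3.49) = 1.45 + 12.194 + 10.47 = 24.114.
|u| = √(1.25² + (-3.35)² + (-3)²) = √(1.5625 + 11.2225 + 9) = √21.785, |v| = √(1.16² + (-3.64)² + (-3.49)²) = √(1.3456 + 13.2496 + 12.1801) = √26.7753.
cos θ = (u·v)/(|u||v|) = 24.114/(√21.785·√26.7753) ≈ 0.9984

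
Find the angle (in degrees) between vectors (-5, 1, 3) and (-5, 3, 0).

With u = (-5, 1, 3), v = (-5, 3, 0):
u·v = (-5)·(-5) + 1·3 + 3·0 = 25 + 3 + 0 = 28.
|u| = √((-5)² + 1² + 3²) = √35, |v| = √((-5)² + 3² + 0²) = √34, so |u||v| = √(35·34) = √1190.
cos θ = (u·v)/(|u||v|) = 28/√1190 ≈ 0.811679
θ = arccos(0.811679) ≈ 35.74°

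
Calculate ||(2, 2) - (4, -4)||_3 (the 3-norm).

(Σ|x_i - y_i|^3)^(1/3) = (|2 - 4|^3 + |2 - (-4)|^3)^(1/3)
= (2^3 + 6^3)^(1/3) = (8 + 216)^(1/3) = (224)^(1/3) ≈ 6.0732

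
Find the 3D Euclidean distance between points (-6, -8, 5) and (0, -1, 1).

√(Σ(x_i - y_i)²) = √((-6 - 0)² + (-8 - (-1))² + (5 - 1)²)
= √((-6)² + (-7)² + 4²) = √(36 + 49 + 16) = √101 ≈ 10.0499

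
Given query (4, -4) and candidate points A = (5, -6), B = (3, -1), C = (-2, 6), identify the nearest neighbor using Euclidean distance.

Distances: d(A) ≈ 2.2361, d(B) ≈ 3.1623, d(C) ≈ 11.6619. Nearest: A = (5, -6) with distance 2.2361.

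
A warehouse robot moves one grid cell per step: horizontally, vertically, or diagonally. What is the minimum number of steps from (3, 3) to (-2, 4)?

max(|x_i - y_i|) = max(|3 - (-2)|, |3 - 4|) = max(5, 1) = 5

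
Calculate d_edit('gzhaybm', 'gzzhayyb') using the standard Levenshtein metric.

Let D[i][j] be the edit distance between the first i characters of 'gzhaybm' and the first j characters of 'gzzhayyb', with D[i][0] = i, D[0][j] = j, and D[i][j] = D[i-1][j-1] if the characters match, else 1 + min(D[i-1][j], D[i][j-1], D[i-1][j-1]). Filling the table (rows: prefixes of 'gzhaybm', columns: prefixes of 'gzzhayyb'):
     ε  g  z  z  h  a  y  y  b
  ε  0  1  2  3  4  5  6  7  8
  g  1  0  1  2  3  4  5  6  7
  z  2  1  0  1  2  3  4  5  6
  h  3  2  1  1  1  2  3  4  5
  a  4  3  2  2  2  1  2  3  4
  y  5  4  3  3  3  2  1  2  3
  b  6  5  4  4  4  3  2  2  2
  m  7  6  5  5  5  4  3  3  3
The bottom-right entry gives D[7][8] = 3, so no sequence of fewer than 3 edits works. Backtracking through the table gives one optimal edit sequence (3 edits):
  gzhaybm → gzzhaybm (ins z @2)
  gzzhaybm → gzzhayym (sub b→y @7)
  gzzhayym → gzzhayyb (sub m→b @8)
Edit distance = 3.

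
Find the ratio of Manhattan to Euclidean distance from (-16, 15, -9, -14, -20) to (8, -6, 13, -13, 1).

L1 = |-16 - 8| + |15 - (-6)| + |-9 - 13| + |-14 - (-13)| + |-20 - 1| = 24 + 21 + 22 + 1 + 21 = 89
L2 = √(24² + 21² + 22² + 1² + 21²) = √1943 ≈ 44.0795
L1 ≥ L2 always (equality iff movement is along one axis); L1 > L2 here.
Ratio L1/L2 = 89/√1943 ≈ 2.0191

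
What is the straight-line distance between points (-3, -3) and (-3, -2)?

√(Σ(x_i - y_i)²) = √((-3 - (-3))² + (-3 - (-2))²)
= √(0² + (-1)²) = √(0 + 1) = √1 = 1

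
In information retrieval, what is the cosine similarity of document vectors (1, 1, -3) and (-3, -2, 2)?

With u = (1, 1, -3), v = (-3, -2, 2):
u·v = 1·(-3) + 1·(-2) + (-3)·2 = (-3) + (-2) + (-6) = -11.
|u| = √(1² + 1² + (-3)²) = √11, |v| = √((-3)² + (-2)² + 2²) = √17, so |u||v| = √(11·17) = √187.
cos θ = (u·v)/(|u||v|) = -11/√187 ≈ -0.8044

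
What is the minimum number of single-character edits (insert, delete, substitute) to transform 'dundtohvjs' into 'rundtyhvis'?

Let D[i][j] be the edit distance between the first i characters of 'dundtohvjs' and the first j characters of 'rundtyhvis', with D[i][0] = i, D[0][j] = j, and D[i][j] = D[i-1][j-1] if the characters match, else 1 + min(D[i-1][j], D[i][j-1], D[i-1][j-1]). Filling the table (rows: prefixes of 'dundtohvjs', columns: prefixes of 'rundtyhvis'):
     ε  r  u  n  d  t  y  h  v  i  s
  ε  0  1  2  3  4  5  6  7  8  9 10
  d  1  1  2  3  3  4  5  6  7  8  9
  u  2  2  1  2  3  4  5  6  7  8  9
  n  3  3  2  1  2  3  4  5  6  7  8
  d  4  4  3  2  1  2  3  4  5  6  7
  t  5  5  4  3  2  1  2  3  4  5  6
  o  6  6  5  4  3  2  2  3  4  5  6
  h  7  7  6  5  4  3  3  2  3  4  5
  v  8  8  7  6  5  4  4  3  2  3  4
  j  9  9  8  7  6  5  5  4  3  3  4
  s 10 10  9  8  7  6  6  5  4  4  3
The bottom-right entry gives D[10][10] = 3, so no sequence of fewer than 3 edits works. Backtracking through the table gives one optimal edit sequence (3 edits):
  dundtohvjs → rundtohvjs (sub d→r @1)
  rundtohvjs → rundtyhvjs (sub o→y @6)
  rundtyhvjs → rundtyhvis (sub j→i @9)
Edit distance = 3.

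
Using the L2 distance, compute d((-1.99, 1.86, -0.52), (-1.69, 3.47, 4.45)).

(Σ|x_i - y_i|^2)^(1/2) = (|-1.99 - (-1.69)|^2 + |1.86 - 3.47|^2 + |-0.52 - 4.45|^2)^(1/2)
= (0.3^2 + 1.61^2 + 4.97^2)^(1/2) = (0.09 + 2.5921 + 24.7009)^(1/2) = (27.383)^(1/2) ≈ 5.2329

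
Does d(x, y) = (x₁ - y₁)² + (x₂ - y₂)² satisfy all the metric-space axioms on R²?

No. The squared Euclidean distance fails the triangle inequality. Counterexample: x = (0, 0), y = (1, 2), z = (2, 4). d(x,z) = 2² + 4² = 20, but d(x,y) + d(y,z) = (1² + 2²) + (1² + 2²) = 5 + 5 = 10. Since 20 > 10, the triangle inequality is violated. (Note: √d, the ordinary Euclidean distance, IS a metric.)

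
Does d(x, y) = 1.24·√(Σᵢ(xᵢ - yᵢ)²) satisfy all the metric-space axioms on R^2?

Yes. The L2 (Euclidean) norm induces a metric on R^2, and multiplying a metric by a positive constant 1.24 > 0 preserves all four axioms: non-negativity (1.24·||x-y|| ≥ 0), identity (1.24·||x-y|| = 0 ⟺ ||x-y|| = 0 ⟺ x = y), symmetry (||x-y|| = ||y-x||), and the triangle inequality (1.24·||x-z|| ≤ 1.24·||x-y|| + 1.24·||y-z||). So d is a metric.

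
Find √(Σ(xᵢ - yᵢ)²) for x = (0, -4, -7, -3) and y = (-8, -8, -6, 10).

√(Σ(x_i - y_i)²) = √((0 - (-8))² + (-4 - (-8))² + (-7 - (-6))² + (-3 - 10)²)
= √(8² + 4² + (-1)² + (-13)²) = √(64 + 16 + 1 + 169) = √250 ≈ 15.8114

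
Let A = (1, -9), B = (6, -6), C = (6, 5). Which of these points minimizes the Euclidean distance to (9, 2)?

Distances: d(A) ≈ 13.6015, d(B) ≈ 8.544, d(C) ≈ 4.2426. Nearest: C = (6, 5) with distance 4.2426.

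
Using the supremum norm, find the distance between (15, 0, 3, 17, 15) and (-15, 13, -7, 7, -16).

max(|x_i - y_i|) = max(|15 - (-15)|, |0 - 13|, |3 - (-7)|, |17 - 7|, |15 - (-16)|) = max(30, 13, 10, 10, 31) = 31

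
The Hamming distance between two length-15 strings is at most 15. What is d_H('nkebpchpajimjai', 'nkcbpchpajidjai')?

Differing positions: 3, 12. Hamming distance = 2. The maximum possible Hamming distance for length-15 strings is 15, so d_H/15 = 2/15 ≈ 0.1333.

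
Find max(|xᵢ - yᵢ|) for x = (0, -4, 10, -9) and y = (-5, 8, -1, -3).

max(|x_i - y_i|) = max(|0 - (-5)|, |-4 - 8|, |10 - (-1)|, |-9 - (-3)|) = max(5, 12, 11, 6) = 12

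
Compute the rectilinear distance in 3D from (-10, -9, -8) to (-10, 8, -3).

Σ|x_i - y_i| = |-10 - (-10)| + |-9 - 8| + |-8 - (-3)| = 0 + 17 + 5 = 22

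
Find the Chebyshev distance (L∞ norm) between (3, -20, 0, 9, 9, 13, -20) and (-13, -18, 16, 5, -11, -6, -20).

max(|x_i - y_i|) = max(|3 - (-13)|, |-20 - (-18)|, |0 - 16|, |9 - 5|, |9 - (-11)|, |13 - (-6)|, |-20 - (-20)|) = max(16, 2, 16, 4, 20, 19, 0) = 20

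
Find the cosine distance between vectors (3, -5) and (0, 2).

With u = (3, -5), v = (0, 2):
u·v = 3·0 + (-5)·2 = 0 + (-10) = -10.
|u| = √(3² + (-5)²) = √34, |v| = √(0² + 2²) = √4, so |u||v| = √(34·4) = √136.
cos θ = (u·v)/(|u||v|) = -10/√136 ≈ -0.8575
Cosine distance = 1 - cos θ ≈ 1 - (-0.8575) = 1.8575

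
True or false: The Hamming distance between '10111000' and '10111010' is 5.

Differing positions: 7. Hamming distance = 1, so the claim that d_H = 5 is false.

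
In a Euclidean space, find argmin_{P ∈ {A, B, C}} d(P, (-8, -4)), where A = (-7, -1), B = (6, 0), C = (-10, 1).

Distances: d(A) ≈ 3.1623, d(B) ≈ 14.5602, d(C) ≈ 5.3852. Nearest: A = (-7, -1) with distance 3.1623.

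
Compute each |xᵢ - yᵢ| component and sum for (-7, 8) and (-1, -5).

Σ|x_i - y_i| = |-7 - (-1)| + |8 - (-5)| = 6 + 13 = 19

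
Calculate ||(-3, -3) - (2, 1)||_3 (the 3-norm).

(Σ|x_i - y_i|^3)^(1/3) = (|-3 - 2|^3 + |-3 - 1|^3)^(1/3)
= (5^3 + 4^3)^(1/3) = (125 + 64)^(1/3) = (189)^(1/3) ≈ 5.7388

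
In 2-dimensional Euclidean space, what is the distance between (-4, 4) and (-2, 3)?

√(Σ(x_i - y_i)²) = √((-4 - (-2))² + (4 - 3)²)
= √((-2)² + 1²) = √(4 + 1) = √5 ≈ 2.2361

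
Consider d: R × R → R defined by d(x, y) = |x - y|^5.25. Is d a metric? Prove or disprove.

No. d(x,y) = |x-y|^5.25 fails the triangle inequality since p = 5.25 > 1. Counterexample: x = -5, y = 4, z = 7. d(x,z) = |-5 - 7|^5.25 = 12^5.25 ≈ 463128.5366, but d(x,y) + d(y,z) = 9^5.25 + 3^5.25 ≈ 102275.8681 + 319.806 = 102595.6741. Since 463128.5366 > 102595.6741, the triangle inequality is violated.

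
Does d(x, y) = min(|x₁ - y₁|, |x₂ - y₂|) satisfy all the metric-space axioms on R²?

No. d fails identity of indiscernibles: take x = (-3, 0) and y = (-3, 3). Then d(x,y) = min(|-3 - (-3)|, |0 - 3|) = min(0, 3) = 0, yet x ≠ y.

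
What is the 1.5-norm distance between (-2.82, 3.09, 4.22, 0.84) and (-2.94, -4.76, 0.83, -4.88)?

(Σ|x_i - y_i|^1.5)^(1/1.5) = (|-2.82 - (-2.94)|^1.5 + |3.09 - (-4.76)|^1.5 + |4.22 - 0.83|^1.5 + |0.84 - (-4.88)|^1.5)^(1/1.5)
= (0.12^1.5 + 7.85^1.5 + 3.39^1.5 + 5.72^1.5)^(1/1.5) ≈ (0.0416 + 21.994 + 6.2417 + 13.6803)^(1/1.5) = (41.9576)^(1/1.5) ≈ 12.0746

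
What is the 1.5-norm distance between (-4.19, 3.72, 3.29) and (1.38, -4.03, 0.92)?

(Σ|x_i - y_i|^1.5)^(1/1.5) = (|-4.19 - 1.38|^1.5 + |3.72 - (-4.03)|^1.5 + |3.29 - 0.92|^1.5)^(1/1.5)
= (5.57^1.5 + 7.75^1.5 + 2.37^1.5)^(1/1.5) ≈ (13.1457 + 21.5751 + 3.6486)^(1/1.5) = (38.3694)^(1/1.5) ≈ 11.376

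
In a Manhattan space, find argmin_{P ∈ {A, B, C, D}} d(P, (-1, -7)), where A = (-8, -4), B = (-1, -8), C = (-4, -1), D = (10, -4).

Distances: d(A) = 10, d(B) = 1, d(C) = 9, d(D) = 14. Nearest: B = (-1, -8) with distance 1.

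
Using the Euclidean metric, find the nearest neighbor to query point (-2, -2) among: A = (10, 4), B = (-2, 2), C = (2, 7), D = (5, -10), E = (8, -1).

Distances: d(A) ≈ 13.4164, d(B) = 4, d(C) ≈ 9.8489, d(D) ≈ 10.6301, d(E) ≈ 10.0499. Nearest: B = (-2, 2) with distance 4.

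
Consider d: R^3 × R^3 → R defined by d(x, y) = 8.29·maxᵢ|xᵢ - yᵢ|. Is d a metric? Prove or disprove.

Yes. The L∞ (Chebyshev) norm induces a metric on R^3, and multiplying a metric by a positive constant 8.29 > 0 preserves all four axioms: non-negativity (8.29·||x-y|| ≥ 0), identity (8.29·||x-y|| = 0 ⟺ ||x-y|| = 0 ⟺ x = y), symmetry (||x-y|| = ||y-x||), and the triangle inequality (8.29·||x-z|| ≤ 8.29·||x-y|| + 8.29·||y-z||). So d is a metric.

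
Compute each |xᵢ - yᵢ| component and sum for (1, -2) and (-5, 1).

Σ|x_i - y_i| = |1 - (-5)| + |-2 - 1| = 6 + 3 = 9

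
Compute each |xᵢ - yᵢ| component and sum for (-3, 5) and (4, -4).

Σ|x_i - y_i| = |-3 - 4| + |5 - (-4)| = 7 + 9 = 16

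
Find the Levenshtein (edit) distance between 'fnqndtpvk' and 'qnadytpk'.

Let D[i][j] be the edit distance between the first i characters of 'fnqndtpvk' and the first j characters of 'qnadytpk', with D[i][0] = i, D[0][j] = j, and D[i][j] = D[i-1][j-1] if the characters match, else 1 + min(D[i-1][j], D[i][j-1], D[i-1][j-1]). Filling the table (rows: prefixes of 'fnqndtpvk', columns: prefixes of 'qnadytpk'):
     ε  q  n  a  d  y  t  p  k
  ε  0  1  2  3  4  5  6  7  8
  f  1  1  2  3  4  5  6  7  8
  n  2  2  1  2  3  4  5  6  7
  q  3  2  2  2  3  4  5  6  7
  n  4  3  2  3  3  4  5  6  7
  d  5  4  3  3  3  4  5  6  7
  t  6  5  4  4  4  4  4  5  6
  p  7  6  5  5  5  5  5  4  5
  v  8  7  6  6  6  6  6  5  5
  k  9  8  7  7  7  7  7  6  5
The bottom-right entry gives D[9][8] = 5, so no sequence of fewer than 5 edits works. Backtracking through the table gives one optimal edit sequence (5 edits):
  fnqndtpvk → qnqndtpvk (sub f→q @1)
  qnqndtpvk → qnandtpvk (sub q→a @3)
  qnandtpvk → qnaddtpvk (sub n→d @4)
  qnaddtpvk → qnadytpvk (sub d→y @5)
  qnadytpvk → qnadytpk (del v @8)
Edit distance = 5.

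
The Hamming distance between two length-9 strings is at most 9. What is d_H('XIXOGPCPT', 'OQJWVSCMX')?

Differing positions: 1, 2, 3, 4, 5, 6, 8, 9. Hamming distance = 8. The maximum possible Hamming distance for length-9 strings is 9, so d_H/9 = 8/9 ≈ 0.8889.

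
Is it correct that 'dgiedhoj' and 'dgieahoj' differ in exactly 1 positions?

Differing positions: 5. Hamming distance = 1, so the claim is true.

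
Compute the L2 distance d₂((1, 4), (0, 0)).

√(Σ(x_i - y_i)²) = √((1 - 0)² + (4 - 0)²)
= √(1² + 4²) = √(1 + 16) = √17 ≈ 4.1231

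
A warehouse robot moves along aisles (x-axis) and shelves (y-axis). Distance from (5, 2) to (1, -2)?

Σ|x_i - y_i| = |5 - 1| + |2 - (-2)| = 4 + 4 = 8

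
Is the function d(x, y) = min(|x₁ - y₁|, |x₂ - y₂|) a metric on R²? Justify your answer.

No. d fails identity of indiscernibles: take x = (-4, 0) and y = (-4, 7). Then d(x,y) = min(|-4 - (-4)|, |0 - 7|) = min(0, 7) = 0, yet x ≠ y.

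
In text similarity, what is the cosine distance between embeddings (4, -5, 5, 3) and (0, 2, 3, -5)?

With u = (4, -5, 5, 3), v = (0, 2, 3, -5):
u·v = 4·0 + (-5)·2 + 5·3 + 3·(-5) = 0 + (-10) + 15 + (-15) = -10.
|u| = √(4² + (-5)² + 5² + 3²) = √75, |v| = √(0² + 2² + 3² + (-5)²) = √38, so |u||v| = √(75·38) = √2850.
cos θ = (u·v)/(|u||v|) = -10/√2850 ≈ -0.1873
Cosine distance = 1 - cos θ ≈ 1 - (-0.1873) = 1.1873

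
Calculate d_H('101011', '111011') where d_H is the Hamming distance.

Differing positions: 2. Hamming distance = 1.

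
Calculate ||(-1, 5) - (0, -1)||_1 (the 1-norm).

Σ|x_i - y_i| = |-1 - 0| + |5 - (-1)| = 1 + 6 = 7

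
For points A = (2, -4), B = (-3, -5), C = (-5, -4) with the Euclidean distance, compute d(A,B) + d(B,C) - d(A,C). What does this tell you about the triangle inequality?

d(A,B) = √(5² + 1²) = √26 ≈ 5.099, d(B,C) = √(2² + 1²) = √5 ≈ 2.2361, d(A,C) = √(7² + 0²) = √49 = 7.
d(A,B) + d(B,C) - d(A,C) = 5.099 + 2.2361 - 7 = 7.3351 - 7 = 0.3351 (to 4 decimal places). This is ≥ 0, so the triangle inequality holds for these points.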